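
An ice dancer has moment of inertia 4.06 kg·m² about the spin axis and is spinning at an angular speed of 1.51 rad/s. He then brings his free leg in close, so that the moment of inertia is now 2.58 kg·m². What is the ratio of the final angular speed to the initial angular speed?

ω₂/ω₁ ≈ 1.57

Angular momentum about the spin axis is conserved since the torque about it is zero.
ω₂/ω₁ = I₁/I₂ = 4.060 / 2.580 = 1.574.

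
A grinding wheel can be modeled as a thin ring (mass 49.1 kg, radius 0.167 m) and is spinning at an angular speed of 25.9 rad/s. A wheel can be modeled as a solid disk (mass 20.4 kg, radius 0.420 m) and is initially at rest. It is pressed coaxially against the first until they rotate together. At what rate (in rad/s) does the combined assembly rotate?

|ω_f| ≈ 11.2 rad/s

No external torque acts about the common axis, so total angular momentum is conserved.
Moments of inertia: I_A = (49.1)(0.167)² = 1.369 kg·m²; I_B = ½(20.4)(0.420)² = 1.799 kg·m².
Taking A's sense as positive: L = (1.369)(25.9) = 35.47 kg·m²·rad/s.
Combined I = 1.369 + 1.799 = 3.169 kg·m².
ω_f = L / I = 35.47 / 3.169 = 11.19 rad/s.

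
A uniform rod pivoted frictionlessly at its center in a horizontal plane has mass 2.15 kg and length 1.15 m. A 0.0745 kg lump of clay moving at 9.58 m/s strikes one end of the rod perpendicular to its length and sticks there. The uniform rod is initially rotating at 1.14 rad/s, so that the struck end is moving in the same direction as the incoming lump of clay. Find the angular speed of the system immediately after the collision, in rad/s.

|ω_f| ≈ 2.60 rad/s

The axle reaction passes through the pivot and exerts no torque about it; angular momentum about the pivot is conserved through the impact.
I_p = (1/12)(2.15)(1.15)² = 0.2369 kg·m². Taking the sense of the lump of clay's angular momentum as positive, L_{lump} = m v R = (0.0745)(9.58)(1.15/2) = 0.4104 kg·m²/s.
L_i = +I_p ω_p + m v R = +(0.2369)(1.14) + 0.4104 = 0.6805 kg·m²/s.
After sticking, I_f = I_p + m R² = 0.2369 + (0.0745)(1.15/2)² = 0.2616 kg·m².
ω_f = L_i / I_f = 0.6805 / 0.2616 = 2.602 rad/s.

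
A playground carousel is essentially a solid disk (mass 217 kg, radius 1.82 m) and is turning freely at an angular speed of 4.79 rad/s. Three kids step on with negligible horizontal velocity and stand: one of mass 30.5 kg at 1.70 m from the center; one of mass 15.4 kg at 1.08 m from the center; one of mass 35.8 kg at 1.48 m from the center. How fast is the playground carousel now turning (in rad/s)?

No external torque acts about the center; L_before = L_after.
I_p = ½(217)(1.82)² = 359.4 kg·m².
Added inertia Σmr² = (30.5)(1.70)² + (15.4)(1.08)² + (35.8)(1.48)² = 184.5 kg·m²; I_f = 359.4 + 184.5 = 543.9 kg·m².
ω_f = I_p ω_i / I_f = (359.4)(4.79) / 543.9 = 3.165 rad/s.

ω_f ≈ 3.16 rad/s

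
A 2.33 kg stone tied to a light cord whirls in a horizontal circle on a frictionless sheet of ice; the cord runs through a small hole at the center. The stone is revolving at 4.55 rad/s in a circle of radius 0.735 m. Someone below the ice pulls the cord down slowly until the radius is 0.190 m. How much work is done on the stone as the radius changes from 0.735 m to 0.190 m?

The constraining force is radial, so m r² ω about the center is conserved.
ω₂ = ω₁ (r₁/r₂)² = (4.55)(0.735/0.190)² = 68.09 rad/s.
W = ΔKE = ½m(v₂² − v₁²) = 182.0 J.

W ≈ 182 J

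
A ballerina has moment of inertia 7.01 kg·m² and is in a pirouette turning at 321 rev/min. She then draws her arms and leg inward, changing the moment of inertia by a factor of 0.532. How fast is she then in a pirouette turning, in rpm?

With no external torque about the axis, L is conserved: I₁ω₁ = I₂ω₂.
I₂ = 0.532 × 7.01 = 3.729 kg·m².
ω₂ = I₁ω₁ / I₂ = (7.010)(321 rpm) / (3.729) = 603.4 rpm.

ω₂ ≈ 603 rpm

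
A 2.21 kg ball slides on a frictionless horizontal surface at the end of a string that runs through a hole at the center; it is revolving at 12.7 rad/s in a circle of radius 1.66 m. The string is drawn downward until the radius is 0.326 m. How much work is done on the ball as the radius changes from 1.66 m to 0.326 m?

W ≈ 12200 J

No torque about the axis ⇒ m r₁² ω₁ = m r₂² ω₂.
ω₂ = ω₁ (r₁/r₂)² = (12.7)(1.66/0.326)² = 329.3 rad/s.
W = ΔKE = ½m(v₂² − v₁²) = 12240 J.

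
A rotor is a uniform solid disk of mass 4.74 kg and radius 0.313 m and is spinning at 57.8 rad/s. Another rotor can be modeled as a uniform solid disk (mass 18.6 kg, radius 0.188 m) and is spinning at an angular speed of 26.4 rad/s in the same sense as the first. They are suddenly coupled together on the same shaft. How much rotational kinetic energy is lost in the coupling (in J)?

ΔKE lost ≈ 67.1 J

The coupling torques are internal; angular momentum about the shared axis is conserved.
Moments of inertia: I_A = ½(4.74)(0.313)² = 0.2322 kg·m²; I_B = ½(18.6)(0.188)² = 0.3287 kg·m².
Taking A's sense as positive: L = (0.2322)(57.8) + (0.3287)(26.4) = 22.10 kg·m²·rad/s.
Combined I = 0.2322 + 0.3287 = 0.5609 kg·m².
ω_f = L / I = 22.10 / 0.5609 = 39.40 rad/s.
KE_i = ½ΣIω² = 502.4 J; KE_f = ½(0.5609)(39.40)² = 435.3 J.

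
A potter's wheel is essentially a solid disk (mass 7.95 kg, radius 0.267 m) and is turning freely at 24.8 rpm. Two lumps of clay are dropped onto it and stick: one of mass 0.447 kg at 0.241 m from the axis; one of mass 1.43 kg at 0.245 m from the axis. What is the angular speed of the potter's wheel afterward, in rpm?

ω_f ≈ 17.8 rpm

The added mass arrives with no angular momentum about the axis, and any external torque about the axis is negligible, so the system's angular momentum is conserved.
I_p = ½(7.95)(0.267)² = 0.2834 kg·m².
Added inertia Σmr² = (0.447)(0.241)² + (1.43)(0.245)² = 0.1118 kg·m²; I_f = 0.2834 + 0.1118 = 0.3952 kg·m².
ω_f = I_p ω_i / I_f = (0.2834)(24.8) / 0.3952 = 17.78 rpm.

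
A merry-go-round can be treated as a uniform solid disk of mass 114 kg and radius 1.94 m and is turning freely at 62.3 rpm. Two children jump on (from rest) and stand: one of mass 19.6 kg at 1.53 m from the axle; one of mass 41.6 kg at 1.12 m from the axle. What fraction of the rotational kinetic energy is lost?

No external torque acts about the axle; L_before = L_after.
I_p = ½(114)(1.94)² = 214.5 kg·m².
Added inertia Σmr² = (19.6)(1.53)² + (41.6)(1.12)² = 98.06 kg·m²; I_f = 214.5 + 98.06 = 312.6 kg·m².
ω_f = I_p ω_i / I_f = (214.5)(62.3) / 312.6 = 42.76 rpm.
KE_i = ½(214.5)(6.524 rad/s)² = 4565 J; KE_f = ½(312.6)(4.477)² = 3133 J.
Fraction lost = 0.3137.

fraction ≈ 0.314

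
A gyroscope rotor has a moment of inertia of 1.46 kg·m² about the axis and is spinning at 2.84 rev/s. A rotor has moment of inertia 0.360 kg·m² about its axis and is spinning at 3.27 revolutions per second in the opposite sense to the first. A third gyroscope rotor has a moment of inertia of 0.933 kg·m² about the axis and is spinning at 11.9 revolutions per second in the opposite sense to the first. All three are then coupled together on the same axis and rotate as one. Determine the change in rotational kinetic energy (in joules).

ΔKE ≈ -2440 J

The coupling torques are internal; angular momentum about the shared axis is conserved.
Taking A's sense as positive: L = (1.460)(2.84) − (0.3600)(3.27) − (0.9330)(11.9) = -8.133 kg·m²·rev/s.
Combined I = 1.460 + 0.3600 + 0.9330 = 2.753 kg·m².
ω_f = L / I = -8.133 / 2.753 = -2.954 rev/s.
KE_i = ½ΣIω² = 2916 J; KE_f = ½(2.753)(18.56)² = 474.3 J.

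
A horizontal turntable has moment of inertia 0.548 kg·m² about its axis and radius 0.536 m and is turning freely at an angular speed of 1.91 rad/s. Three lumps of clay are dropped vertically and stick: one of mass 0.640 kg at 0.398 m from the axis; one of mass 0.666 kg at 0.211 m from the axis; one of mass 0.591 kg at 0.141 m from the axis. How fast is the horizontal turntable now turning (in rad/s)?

ω_f ≈ 1.52 rad/s

The added mass arrives with no angular momentum about the axis, and any external torque about the axis is negligible, so the system's angular momentum is conserved.
Added inertia Σmr² = (0.640)(0.398)² + (0.666)(0.211)² + (0.591)(0.141)² = 0.1428 kg·m²; I_f = 0.5480 + 0.1428 = 0.6908 kg·m².
ω_f = I_p ω_i / I_f = (0.5480)(1.91) / 0.6908 = 1.515 rad/s.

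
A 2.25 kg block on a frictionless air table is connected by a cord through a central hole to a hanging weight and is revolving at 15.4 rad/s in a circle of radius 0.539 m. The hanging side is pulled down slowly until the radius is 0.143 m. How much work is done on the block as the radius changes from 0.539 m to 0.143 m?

No torque about the axis ⇒ m r₁² ω₁ = m r₂² ω₂.
ω₂ = ω₁ (r₁/r₂)² = (15.4)(0.539/0.143)² = 218.8 rad/s.
W = ΔKE = ½m(v₂² − v₁²) = 1024 J.

W ≈ 1020 J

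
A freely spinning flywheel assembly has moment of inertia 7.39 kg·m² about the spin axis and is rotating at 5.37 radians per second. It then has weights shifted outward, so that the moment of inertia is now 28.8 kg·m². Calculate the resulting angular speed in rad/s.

With no external torque about the axis, L is conserved: I₁ω₁ = I₂ω₂.
ω₂ = I₁ω₁ / I₂ = (7.390)(5.37 rad/s) / (28.80) = 1.378 rad/s.

ω₂ ≈ 1.38 rad/s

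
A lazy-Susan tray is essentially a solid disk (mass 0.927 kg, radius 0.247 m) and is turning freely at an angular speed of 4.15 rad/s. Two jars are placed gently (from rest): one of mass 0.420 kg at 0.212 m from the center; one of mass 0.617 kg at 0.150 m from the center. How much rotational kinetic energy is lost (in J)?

energy lost ≈ 0.131 J

The added mass arrives with no angular momentum about the center, and any external torque about the center is negligible, so the system's angular momentum is conserved.
I_p = ½(0.927)(0.247)² = 0.02828 kg·m².
Added inertia Σmr² = (0.420)(0.212)² + (0.617)(0.150)² = 0.03276 kg·m²; I_f = 0.02828 + 0.03276 = 0.06104 kg·m².
ω_f = I_p ω_i / I_f = (0.02828)(4.15) / 0.06104 = 1.923 rad/s.
KE_i = ½(0.02828)(4.150 rad/s)² = 0.2435 J; KE_f = ½(0.06104)(1.923)² = 0.1128 J.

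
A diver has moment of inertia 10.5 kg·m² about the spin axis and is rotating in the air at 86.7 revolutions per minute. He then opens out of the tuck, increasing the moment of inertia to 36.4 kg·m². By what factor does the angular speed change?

ω₂/ω₁ ≈ 0.288

No external torque acts about the spin axis, so angular momentum is conserved.
ω₂/ω₁ = I₁/I₂ = 10.50 / 36.40 = 0.2885.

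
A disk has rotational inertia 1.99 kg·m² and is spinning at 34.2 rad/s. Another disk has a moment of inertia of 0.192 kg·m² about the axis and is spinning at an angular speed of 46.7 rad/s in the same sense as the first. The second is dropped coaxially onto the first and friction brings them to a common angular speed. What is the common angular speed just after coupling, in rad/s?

No external torque acts about the common axis, so total angular momentum is conserved.
Taking A's sense as positive: L = (1.990)(34.2) + (0.1920)(46.7) = 77.02 kg·m²·rad/s.
Combined I = 1.990 + 0.1920 = 2.182 kg·m².
ω_f = L / I = 77.02 / 2.182 = 35.30 rad/s.

|ω_f| ≈ 35.3 rad/s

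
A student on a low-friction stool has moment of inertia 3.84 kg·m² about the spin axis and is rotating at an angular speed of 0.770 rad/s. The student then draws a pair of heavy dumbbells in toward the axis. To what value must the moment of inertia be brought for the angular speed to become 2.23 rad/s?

I₂ ≈ 1.33 kg·m²

With no external torque about the axis, L is conserved: I₁ω₁ = I₂ω₂.
I₂ = I₁ω₁ / ω₂ = (3.84)(0.770) / (2.23) = 1.326 kg·m².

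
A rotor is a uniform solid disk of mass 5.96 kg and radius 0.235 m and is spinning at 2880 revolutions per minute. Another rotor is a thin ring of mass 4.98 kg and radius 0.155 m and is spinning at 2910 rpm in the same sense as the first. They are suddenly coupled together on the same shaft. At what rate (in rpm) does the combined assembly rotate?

|ω_f| ≈ 2890 rpm

No external torque acts about the common axis, so total angular momentum is conserved.
Moments of inertia: I_A = ½(5.96)(0.235)² = 0.1646 kg·m²; I_B = (4.98)(0.155)² = 0.1196 kg·m².
Taking A's sense as positive: L = (0.1646)(2880) + (0.1196)(2910) = 822.1 kg·m²·rpm.
Combined I = 0.1646 + 0.1196 = 0.2842 kg·m².
ω_f = L / I = 822.1 / 0.2842 = 2893 rpm.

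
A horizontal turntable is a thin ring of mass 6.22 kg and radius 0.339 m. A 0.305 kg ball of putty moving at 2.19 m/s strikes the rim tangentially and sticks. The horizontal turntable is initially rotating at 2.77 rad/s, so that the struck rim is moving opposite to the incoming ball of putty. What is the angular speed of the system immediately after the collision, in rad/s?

|ω_f| ≈ 2.34 rad/s

The axle reaction passes through the axle and exerts no torque about it; angular momentum about the axle is conserved through the impact.
I_p = (6.22)(0.339)² = 0.7148 kg·m². Taking the sense of the ball of putty's angular momentum as positive, L_{ball} = m v R = (0.305)(2.19)(0.339) = 0.2264 kg·m²/s.
L_i = −I_p ω_p + m v R = −(0.7148)(2.77) + 0.2264 = -1.754 kg·m²/s.
After sticking, I_f = I_p + m R² = 0.7148 + (0.305)(0.339)² = 0.7499 kg·m².
ω_f = L_i / I_f = -1.754 / 0.7499 = -2.339 rad/s.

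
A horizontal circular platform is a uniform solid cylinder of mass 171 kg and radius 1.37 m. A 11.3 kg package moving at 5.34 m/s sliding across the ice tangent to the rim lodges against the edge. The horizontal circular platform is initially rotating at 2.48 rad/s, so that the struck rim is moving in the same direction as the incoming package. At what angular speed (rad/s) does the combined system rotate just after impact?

The axle reaction passes through the central axle and exerts no torque about it; angular momentum about the central axle is conserved through the impact.
I_p = ½(171)(1.37)² = 160.5 kg·m². Taking the sense of the package's angular momentum as positive, L_{package} = m v R = (11.3)(5.34)(1.37) = 82.67 kg·m²/s.
L_i = +I_p ω_p + m v R = +(160.5)(2.48) + 82.67 = 480.6 kg·m²/s.
After sticking, I_f = I_p + m R² = 160.5 + (11.3)(1.37)² = 181.7 kg·m².
ω_f = L_i / I_f = 480.6 / 181.7 = 2.646 rad/s.

|ω_f| ≈ 2.65 rad/s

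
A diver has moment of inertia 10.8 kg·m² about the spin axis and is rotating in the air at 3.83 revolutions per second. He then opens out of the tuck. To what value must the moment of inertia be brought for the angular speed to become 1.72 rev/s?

I₂ ≈ 24.0 kg·m²

With no external torque about the axis, L is conserved: I₁ω₁ = I₂ω₂.
I₂ = I₁ω₁ / ω₂ = (10.8)(3.83) / (1.72) = 24.05 kg·m².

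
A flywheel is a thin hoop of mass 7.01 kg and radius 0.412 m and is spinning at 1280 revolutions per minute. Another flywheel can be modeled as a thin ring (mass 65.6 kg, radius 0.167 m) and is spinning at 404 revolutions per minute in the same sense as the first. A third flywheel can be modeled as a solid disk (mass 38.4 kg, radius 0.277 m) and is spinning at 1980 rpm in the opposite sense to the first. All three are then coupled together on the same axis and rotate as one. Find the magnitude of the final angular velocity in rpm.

No external torque acts about the common axis, so total angular momentum is conserved.
Moments of inertia: I_A = (7.01)(0.412)² = 1.190 kg·m²; I_B = (65.6)(0.167)² = 1.830 kg·m²; I_C = ½(38.4)(0.277)² = 1.473 kg·m².
Taking A's sense as positive: L = (1.190)(1280) + (1.830)(404) − (1.473)(1980) = -654.7 kg·m²·rpm.
Combined I = 1.190 + 1.830 + 1.473 = 4.493 kg·m².
ω_f = L / I = -654.7 / 4.493 = -145.7 rpm.

|ω_f| ≈ 146 rpm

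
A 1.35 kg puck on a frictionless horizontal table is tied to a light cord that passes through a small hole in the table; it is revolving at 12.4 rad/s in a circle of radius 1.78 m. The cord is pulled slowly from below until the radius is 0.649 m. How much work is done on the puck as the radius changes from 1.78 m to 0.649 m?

W ≈ 2140 J

No torque about the axis ⇒ m r₁² ω₁ = m r₂² ω₂.
ω₂ = ω₁ (r₁/r₂)² = (12.4)(1.78/0.649)² = 93.28 rad/s.
W = ΔKE = ½m(v₂² − v₁²) = 2145 J.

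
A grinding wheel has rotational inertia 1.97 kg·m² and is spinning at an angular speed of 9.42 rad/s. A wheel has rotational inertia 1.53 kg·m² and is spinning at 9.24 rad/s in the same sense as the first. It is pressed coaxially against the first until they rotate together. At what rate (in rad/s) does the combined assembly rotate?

No external torque acts about the common axis, so total angular momentum is conserved.
Taking A's sense as positive: L = (1.970)(9.42) + (1.530)(9.24) = 32.69 kg·m²·rad/s.
Combined I = 1.970 + 1.530 = 3.500 kg·m².
ω_f = L / I = 32.69 / 3.500 = 9.341 rad/s.

|ω_f| ≈ 9.34 rad/s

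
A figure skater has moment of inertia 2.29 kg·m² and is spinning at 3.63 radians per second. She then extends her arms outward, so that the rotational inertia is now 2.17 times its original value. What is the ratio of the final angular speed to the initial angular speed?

No external torque acts about the spin axis, so angular momentum is conserved.
I₂ = 2.17 × 2.29 = 4.969 kg·m².
ω₂/ω₁ = I₁/I₂ = 2.290 / 4.969 = 0.4608.

ω₂/ω₁ ≈ 0.461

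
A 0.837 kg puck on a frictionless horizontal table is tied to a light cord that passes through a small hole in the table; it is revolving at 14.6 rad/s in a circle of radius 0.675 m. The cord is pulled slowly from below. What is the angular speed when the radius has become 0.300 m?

ω₂ ≈ 73.9 rad/s

The constraining force is radial, so m r² ω about the center is conserved.
ω₂ = ω₁ (r₁/r₂)² = (14.6)(0.675/0.300)² = 73.91 rad/s.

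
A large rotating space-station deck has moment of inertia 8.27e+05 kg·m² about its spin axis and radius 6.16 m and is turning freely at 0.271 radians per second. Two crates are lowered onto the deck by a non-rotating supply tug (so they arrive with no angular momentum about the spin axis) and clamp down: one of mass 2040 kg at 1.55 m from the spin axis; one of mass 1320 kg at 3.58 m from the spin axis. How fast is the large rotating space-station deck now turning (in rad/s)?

No external torque acts about the spin axis; L_before = L_after.
Added inertia Σmr² = (2040)(1.55)² + (1320)(3.58)² = 21820 kg·m²; I_f = 8.270e+05 + 21820 = 8.488e+05 kg·m².
ω_f = I_p ω_i / I_f = (8.270e+05)(0.271) / 8.488e+05 = 0.2640 rad/s.

ω_f ≈ 0.264 rad/s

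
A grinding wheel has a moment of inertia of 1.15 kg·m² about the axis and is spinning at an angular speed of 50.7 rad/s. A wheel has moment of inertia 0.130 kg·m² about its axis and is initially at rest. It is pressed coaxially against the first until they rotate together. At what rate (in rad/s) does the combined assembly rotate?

The coupling torques are internal; angular momentum about the shared axis is conserved.
Taking A's sense as positive: L = (1.150)(50.7) = 58.30 kg·m²·rad/s.
Combined I = 1.150 + 0.1300 = 1.280 kg·m².
ω_f = L / I = 58.30 / 1.280 = 45.55 rad/s.

|ω_f| ≈ 45.6 rad/s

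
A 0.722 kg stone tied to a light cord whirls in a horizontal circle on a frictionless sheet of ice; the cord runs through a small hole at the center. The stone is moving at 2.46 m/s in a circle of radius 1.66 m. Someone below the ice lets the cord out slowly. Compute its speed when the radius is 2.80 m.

v₂ ≈ 1.46 m/s

Central (radial) force ⇒ zero torque about the center ⇒ m v r is constant.
v₂ = v₁ r₁ / r₂ = (2.46)(1.66) / (2.80) = 1.458 m/s.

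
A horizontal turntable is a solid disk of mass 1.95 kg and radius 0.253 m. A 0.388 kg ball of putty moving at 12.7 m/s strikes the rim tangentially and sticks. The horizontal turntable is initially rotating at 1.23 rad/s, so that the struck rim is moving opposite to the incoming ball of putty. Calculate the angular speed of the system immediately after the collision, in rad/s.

|ω_f| ≈ 13.4 rad/s

The axle reaction passes through the axle and exerts no torque about it; angular momentum about the axle is conserved through the impact.
I_p = ½(1.95)(0.253)² = 0.06241 kg·m². Taking the sense of the ball of putty's angular momentum as positive, L_{ball} = m v R = (0.388)(12.7)(0.253) = 1.247 kg·m²/s.
L_i = −I_p ω_p + m v R = −(0.06241)(1.23) + 1.247 = 1.170 kg·m²/s.
After sticking, I_f = I_p + m R² = 0.06241 + (0.388)(0.253)² = 0.08724 kg·m².
ω_f = L_i / I_f = 1.170 / 0.08724 = 13.41 rad/s.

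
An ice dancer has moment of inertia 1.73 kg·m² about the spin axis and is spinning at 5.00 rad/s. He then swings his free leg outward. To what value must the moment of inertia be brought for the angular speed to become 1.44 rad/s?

I₂ ≈ 6.01 kg·m²

With no external torque about the axis, L is conserved: I₁ω₁ = I₂ω₂.
I₂ = I₁ω₁ / ω₂ = (1.73)(5.00) / (1.44) = 6.007 kg·m².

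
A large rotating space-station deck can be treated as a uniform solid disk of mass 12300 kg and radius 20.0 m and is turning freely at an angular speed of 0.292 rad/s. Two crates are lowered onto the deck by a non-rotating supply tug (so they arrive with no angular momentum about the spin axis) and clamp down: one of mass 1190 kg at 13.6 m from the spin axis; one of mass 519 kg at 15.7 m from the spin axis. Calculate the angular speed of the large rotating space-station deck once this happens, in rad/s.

The added mass arrives with no angular momentum about the spin axis, and any external torque about the spin axis is negligible, so the system's angular momentum is conserved.
I_p = ½(12300)(20.0)² = 2.460e+06 kg·m².
Added inertia Σmr² = (1190)(13.6)² + (519)(15.7)² = 3.480e+05 kg·m²; I_f = 2.460e+06 + 3.480e+05 = 2.808e+06 kg·m².
ω_f = I_p ω_i / I_f = (2.460e+06)(0.292) / 2.808e+06 = 0.2558 rad/s.

ω_f ≈ 0.256 rad/s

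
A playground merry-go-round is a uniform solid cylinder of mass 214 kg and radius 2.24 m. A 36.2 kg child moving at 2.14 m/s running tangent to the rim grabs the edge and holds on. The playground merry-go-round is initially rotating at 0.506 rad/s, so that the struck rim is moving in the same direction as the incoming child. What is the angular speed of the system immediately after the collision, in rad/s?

About the axle the impulsive forces during the collision are internal, so angular momentum about that axis is conserved.
I_p = ½(214)(2.24)² = 536.9 kg·m². Taking the sense of the child's angular momentum as positive, L_{child} = m v R = (36.2)(2.14)(2.24) = 173.5 kg·m²/s.
L_i = +I_p ω_p + m v R = +(536.9)(0.506) + 173.5 = 445.2 kg·m²/s.
After sticking, I_f = I_p + m R² = 536.9 + (36.2)(2.24)² = 718.5 kg·m².
ω_f = L_i / I_f = 445.2 / 718.5 = 0.6196 rad/s.

|ω_f| ≈ 0.620 rad/s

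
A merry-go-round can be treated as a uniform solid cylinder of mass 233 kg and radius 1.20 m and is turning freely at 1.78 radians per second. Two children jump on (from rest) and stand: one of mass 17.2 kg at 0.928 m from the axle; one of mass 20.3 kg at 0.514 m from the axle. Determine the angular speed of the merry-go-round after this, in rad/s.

The added mass arrives with no angular momentum about the axle, and any external torque about the axle is negligible, so the system's angular momentum is conserved.
I_p = ½(233)(1.20)² = 167.8 kg·m².
Added inertia Σmr² = (17.2)(0.928)² + (20.3)(0.514)² = 20.18 kg·m²; I_f = 167.8 + 20.18 = 187.9 kg·m².
ω_f = I_p ω_i / I_f = (167.8)(1.78) / 187.9 = 1.589 rad/s.

ω_f ≈ 1.59 rad/s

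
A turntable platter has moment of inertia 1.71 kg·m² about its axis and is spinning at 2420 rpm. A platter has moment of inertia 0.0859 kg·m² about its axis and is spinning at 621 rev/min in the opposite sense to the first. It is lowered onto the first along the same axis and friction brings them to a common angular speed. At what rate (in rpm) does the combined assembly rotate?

|ω_f| ≈ 2270 rpm

No external torque acts about the common axis, so total angular momentum is conserved.
Taking A's sense as positive: L = (1.710)(2420) − (0.08590)(621) = 4085 kg·m²·rpm.
Combined I = 1.710 + 0.08590 = 1.796 kg·m².
ω_f = L / I = 4085 / 1.796 = 2275 rpm.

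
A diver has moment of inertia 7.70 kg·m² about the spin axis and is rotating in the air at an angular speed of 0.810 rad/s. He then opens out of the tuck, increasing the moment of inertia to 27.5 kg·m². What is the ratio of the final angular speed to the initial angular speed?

No external torque acts about the spin axis, so angular momentum is conserved.
ω₂/ω₁ = I₁/I₂ = 7.700 / 27.50 = 0.2800.

ω₂/ω₁ ≈ 0.280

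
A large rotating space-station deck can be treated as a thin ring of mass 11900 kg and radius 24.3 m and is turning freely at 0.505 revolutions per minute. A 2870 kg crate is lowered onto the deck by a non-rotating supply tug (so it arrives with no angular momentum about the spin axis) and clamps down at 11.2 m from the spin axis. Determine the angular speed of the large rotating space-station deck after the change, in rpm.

ω_f ≈ 0.480 rpm

No external torque acts about the spin axis; L_before = L_after.
I_p = (11900)(24.3)² = 7.027e+06 kg·m².
Added inertia Σmr² = (2870)(11.2)² = 3.600e+05 kg·m²; I_f = 7.027e+06 + 3.600e+05 = 7.387e+06 kg·m².
ω_f = I_p ω_i / I_f = (7.027e+06)(0.505) / 7.387e+06 = 0.4804 rpm.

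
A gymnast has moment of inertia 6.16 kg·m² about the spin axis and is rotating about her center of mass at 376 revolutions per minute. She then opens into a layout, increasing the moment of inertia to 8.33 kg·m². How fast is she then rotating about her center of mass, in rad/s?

With no external torque about the axis, L is conserved: I₁ω₁ = I₂ω₂.
ω₂ = I₁ω₁ / I₂ = (6.160)(376 rpm) / (8.330) = 278.1 rpm = 29.12 rad/s.

ω₂ ≈ 29.1 rad/s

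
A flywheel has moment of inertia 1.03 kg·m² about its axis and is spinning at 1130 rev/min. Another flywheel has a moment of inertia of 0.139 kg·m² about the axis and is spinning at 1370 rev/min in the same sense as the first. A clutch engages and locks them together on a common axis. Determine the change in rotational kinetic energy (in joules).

No external torque acts about the common axis, so total angular momentum is conserved.
Taking A's sense as positive: L = (1.030)(1130) + (0.1390)(1370) = 1354 kg·m²·rpm.
Combined I = 1.030 + 0.1390 = 1.169 kg·m².
ω_f = L / I = 1354 / 1.169 = 1159 rpm.
KE_i = ½ΣIω² = 8642 J; KE_f = ½(1.169)(121.3)² = 8603 J.

ΔKE ≈ -38.7 J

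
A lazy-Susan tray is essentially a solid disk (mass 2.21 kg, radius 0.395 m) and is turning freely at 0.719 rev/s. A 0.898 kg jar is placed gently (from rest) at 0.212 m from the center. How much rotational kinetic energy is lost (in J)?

No external torque acts about the center; L_before = L_after.
I_p = ½(2.21)(0.395)² = 0.1724 kg·m².
Added inertia Σmr² = (0.898)(0.212)² = 0.04036 kg·m²; I_f = 0.1724 + 0.04036 = 0.2128 kg·m².
ω_f = I_p ω_i / I_f = (0.1724)(0.719) / 0.2128 = 0.5826 rev/s.
KE_i = ½(0.1724)(4.518 rad/s)² = 1.759 J; KE_f = ½(0.2128)(3.661)² = 1.426 J.

energy lost ≈ 0.334 J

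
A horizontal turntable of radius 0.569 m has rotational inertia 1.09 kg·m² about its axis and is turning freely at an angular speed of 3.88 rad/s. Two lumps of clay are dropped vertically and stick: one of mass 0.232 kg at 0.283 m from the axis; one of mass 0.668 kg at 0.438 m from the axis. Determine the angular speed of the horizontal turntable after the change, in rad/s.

No external torque acts about the axis; L_before = L_after.
Added inertia Σmr² = (0.232)(0.283)² + (0.668)(0.438)² = 0.1467 kg·m²; I_f = 1.090 + 0.1467 = 1.237 kg·m².
ω_f = I_p ω_i / I_f = (1.090)(3.88) / 1.237 = 3.420 rad/s.

ω_f ≈ 3.42 rad/s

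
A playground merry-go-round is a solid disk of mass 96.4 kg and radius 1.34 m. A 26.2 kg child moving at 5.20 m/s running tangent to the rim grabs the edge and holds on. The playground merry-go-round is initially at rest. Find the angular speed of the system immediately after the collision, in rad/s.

About the axle the impulsive forces during the collision are internal, so angular momentum about that axis is conserved.
I_p = ½(96.4)(1.34)² = 86.55 kg·m². Taking the sense of the child's angular momentum as positive, L_{child} = m v R = (26.2)(5.20)(1.34) = 182.6 kg·m²/s.
L_i = 0 + 182.6 = 182.6 kg·m²/s.
After sticking, I_f = I_p + m R² = 86.55 + (26.2)(1.34)² = 133.6 kg·m².
ω_f = L_i / I_f = 182.6 / 133.6 = 1.367 rad/s.

|ω_f| ≈ 1.37 rad/s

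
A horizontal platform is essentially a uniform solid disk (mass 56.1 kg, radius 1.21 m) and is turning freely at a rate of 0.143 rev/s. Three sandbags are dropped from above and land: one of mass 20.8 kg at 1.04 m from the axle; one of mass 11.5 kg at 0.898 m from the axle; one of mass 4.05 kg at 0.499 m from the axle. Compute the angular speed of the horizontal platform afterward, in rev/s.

No external torque acts about the axle; L_before = L_after.
I_p = ½(56.1)(1.21)² = 41.07 kg·m².
Added inertia Σmr² = (20.8)(1.04)² + (11.5)(0.898)² + (4.05)(0.499)² = 32.78 kg·m²; I_f = 41.07 + 32.78 = 73.85 kg·m².
ω_f = I_p ω_i / I_f = (41.07)(0.143) / 73.85 = 0.07953 rev/s.

ω_f ≈ 0.0795 rev/s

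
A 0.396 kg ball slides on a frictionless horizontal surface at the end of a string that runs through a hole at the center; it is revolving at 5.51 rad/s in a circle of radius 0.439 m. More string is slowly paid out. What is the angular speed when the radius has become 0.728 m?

The constraining force is radial, so m r² ω about the center is conserved.
ω₂ = ω₁ (r₁/r₂)² = (5.51)(0.439/0.728)² = 2.004 rad/s.

ω₂ ≈ 2.00 rad/s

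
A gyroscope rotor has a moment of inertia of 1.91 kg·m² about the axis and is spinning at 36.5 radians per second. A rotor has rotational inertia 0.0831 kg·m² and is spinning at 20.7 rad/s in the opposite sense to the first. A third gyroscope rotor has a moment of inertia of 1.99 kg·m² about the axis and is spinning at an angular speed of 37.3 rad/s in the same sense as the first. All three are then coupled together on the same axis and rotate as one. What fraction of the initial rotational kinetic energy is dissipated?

fraction ≈ 0.0506

The coupling torques are internal; angular momentum about the shared axis is conserved.
Taking A's sense as positive: L = (1.910)(36.5) − (0.08310)(20.7) + (1.990)(37.3) = 142.2 kg·m²·rad/s.
Combined I = 1.910 + 0.08310 + 1.990 = 3.983 kg·m².
ω_f = L / I = 142.2 / 3.983 = 35.71 rad/s.
KE_i = ½ΣIω² = 2674 J; KE_f = ½(3.983)(35.71)² = 2539 J.
Fraction dissipated = (KE_i − KE_f)/KE_i = 0.05060.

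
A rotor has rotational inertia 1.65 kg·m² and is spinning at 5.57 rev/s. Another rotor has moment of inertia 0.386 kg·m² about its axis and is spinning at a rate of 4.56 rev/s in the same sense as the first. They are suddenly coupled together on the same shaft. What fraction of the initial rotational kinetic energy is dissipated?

fraction ≈ 0.00539

No external torque acts about the common axis, so total angular momentum is conserved.
Taking A's sense as positive: L = (1.650)(5.57) + (0.3860)(4.56) = 10.95 kg·m²·rev/s.
Combined I = 1.650 + 0.3860 = 2.036 kg·m².
ω_f = L / I = 10.95 / 2.036 = 5.379 rev/s.
KE_i = ½ΣIω² = 1169 J; KE_f = ½(2.036)(33.79)² = 1163 J.
Fraction dissipated = (KE_i − KE_f)/KE_i = 0.005389.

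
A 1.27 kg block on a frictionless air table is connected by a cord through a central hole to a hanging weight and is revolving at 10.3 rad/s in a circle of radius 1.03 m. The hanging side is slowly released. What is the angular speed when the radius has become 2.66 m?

No torque about the axis ⇒ m r₁² ω₁ = m r₂² ω₂.
ω₂ = ω₁ (r₁/r₂)² = (10.3)(1.03/2.66)² = 1.544 rad/s.

ω₂ ≈ 1.54 rad/s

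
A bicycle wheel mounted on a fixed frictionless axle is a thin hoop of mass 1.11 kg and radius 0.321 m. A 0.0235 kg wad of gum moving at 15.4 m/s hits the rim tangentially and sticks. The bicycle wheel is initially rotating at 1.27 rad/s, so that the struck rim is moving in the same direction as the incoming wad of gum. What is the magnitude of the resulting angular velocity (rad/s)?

|ω_f| ≈ 2.24 rad/s

About the axle the impulsive forces during the collision are internal, so angular momentum about that axis is conserved.
I_p = (1.11)(0.321)² = 0.1144 kg·m². Taking the sense of the wad of gum's angular momentum as positive, L_{wad} = m v R = (0.0235)(15.4)(0.321) = 0.1162 kg·m²/s.
L_i = +I_p ω_p + m v R = +(0.1144)(1.27) + 0.1162 = 0.2614 kg·m²/s.
After sticking, I_f = I_p + m R² = 0.1144 + (0.0235)(0.321)² = 0.1168 kg·m².
ω_f = L_i / I_f = 0.2614 / 0.1168 = 2.238 rad/s.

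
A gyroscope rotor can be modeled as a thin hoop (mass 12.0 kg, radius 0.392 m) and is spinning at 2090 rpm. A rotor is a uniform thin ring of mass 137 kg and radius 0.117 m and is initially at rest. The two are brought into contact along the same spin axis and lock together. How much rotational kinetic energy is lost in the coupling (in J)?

ΔKE lost ≈ 22300 J

No external torque acts about the common axis, so total angular momentum is conserved.
Moments of inertia: I_A = (12.0)(0.392)² = 1.844 kg·m²; I_B = (137)(0.117)² = 1.875 kg·m².
Taking A's sense as positive: L = (1.844)(2090) = 3854 kg·m²·rpm.
Combined I = 1.844 + 1.875 = 3.719 kg·m².
ω_f = L / I = 3854 / 3.719 = 1036 rpm.
KE_i = ½ΣIω² = 44160 J; KE_f = ½(3.719)(108.5)² = 21900 J.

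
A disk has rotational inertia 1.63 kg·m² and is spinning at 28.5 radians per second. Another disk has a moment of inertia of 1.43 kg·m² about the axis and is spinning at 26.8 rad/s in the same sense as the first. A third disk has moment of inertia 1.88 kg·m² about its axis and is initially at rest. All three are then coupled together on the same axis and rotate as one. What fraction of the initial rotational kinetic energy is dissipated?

fraction ≈ 0.381

No external torque acts about the common axis, so total angular momentum is conserved.
Taking A's sense as positive: L = (1.630)(28.5) + (1.430)(26.8) = 84.78 kg·m²·rad/s.
Combined I = 1.630 + 1.430 + 1.880 = 4.940 kg·m².
ω_f = L / I = 84.78 / 4.940 = 17.16 rad/s.
KE_i = ½ΣIω² = 1176 J; KE_f = ½(4.940)(17.16)² = 727.5 J.
Fraction dissipated = (KE_i − KE_f)/KE_i = 0.3811.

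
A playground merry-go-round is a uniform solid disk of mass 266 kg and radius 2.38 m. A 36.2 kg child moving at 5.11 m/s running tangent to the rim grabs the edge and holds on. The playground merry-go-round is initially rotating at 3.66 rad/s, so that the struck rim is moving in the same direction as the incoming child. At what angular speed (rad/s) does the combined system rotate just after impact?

|ω_f| ≈ 3.34 rad/s

The axle reaction passes through the axle and exerts no torque about it; angular momentum about the axle is conserved through the impact.
I_p = ½(266)(2.38)² = 753.4 kg·m². Taking the sense of the child's angular momentum as positive, L_{child} = m v R = (36.2)(5.11)(2.38) = 440.3 kg·m²/s.
L_i = +I_p ω_p + m v R = +(753.4)(3.66) + 440.3 = 3198 kg·m²/s.
After sticking, I_f = I_p + m R² = 753.4 + (36.2)(2.38)² = 958.4 kg·m².
ω_f = L_i / I_f = 3198 / 958.4 = 3.336 rad/s.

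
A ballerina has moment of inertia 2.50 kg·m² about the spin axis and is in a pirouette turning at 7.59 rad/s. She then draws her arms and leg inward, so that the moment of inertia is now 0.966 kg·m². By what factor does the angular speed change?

ω₂/ω₁ ≈ 2.59

No external torque acts about the spin axis, so angular momentum is conserved.
ω₂/ω₁ = I₁/I₂ = 2.500 / 0.9660 = 2.588.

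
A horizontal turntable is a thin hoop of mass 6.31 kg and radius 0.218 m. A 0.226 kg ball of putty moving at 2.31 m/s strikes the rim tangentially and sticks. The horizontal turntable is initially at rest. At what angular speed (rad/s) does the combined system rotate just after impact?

About the axle the impulsive forces during the collision are internal, so angular momentum about that axis is conserved.
I_p = (6.31)(0.218)² = 0.2999 kg·m². Taking the sense of the ball of putty's angular momentum as positive, L_{ball} = m v R = (0.226)(2.31)(0.218) = 0.1138 kg·m²/s.
L_i = 0 + 0.1138 = 0.1138 kg·m²/s.
After sticking, I_f = I_p + m R² = 0.2999 + (0.226)(0.218)² = 0.3106 kg·m².
ω_f = L_i / I_f = 0.1138 / 0.3106 = 0.3664 rad/s.

|ω_f| ≈ 0.366 rad/s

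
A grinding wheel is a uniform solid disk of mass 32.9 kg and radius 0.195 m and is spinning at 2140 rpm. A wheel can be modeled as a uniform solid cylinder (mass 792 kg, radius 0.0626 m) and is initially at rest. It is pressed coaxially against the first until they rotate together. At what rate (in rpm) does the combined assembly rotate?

No external torque acts about the common axis, so total angular momentum is conserved.
Moments of inertia: I_A = ½(32.9)(0.195)² = 0.6255 kg·m²; I_B = ½(792)(0.0626)² = 1.552 kg·m².
Taking A's sense as positive: L = (0.6255)(2140) = 1339 kg·m²·rpm.
Combined I = 0.6255 + 1.552 = 2.177 kg·m².
ω_f = L / I = 1339 / 2.177 = 614.8 rpm.

|ω_f| ≈ 615 rpm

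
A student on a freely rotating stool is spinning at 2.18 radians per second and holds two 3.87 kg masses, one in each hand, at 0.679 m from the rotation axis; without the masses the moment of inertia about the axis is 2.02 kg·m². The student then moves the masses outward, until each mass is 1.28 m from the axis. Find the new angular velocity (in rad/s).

Angular momentum about the spin axis is conserved since the torque about it is zero.
I₁ = 2.02 + 2(3.87)(0.679)² = 5.588 kg·m²; I₂ = 2.02 + 2(3.87)(1.28)² = 14.70 kg·m².
ω₂ = I₁ω₁ / I₂ = (5.588)(2.18 rad/s) / (14.70) = 0.8287 rad/s.

ω₂ ≈ 0.829 rad/s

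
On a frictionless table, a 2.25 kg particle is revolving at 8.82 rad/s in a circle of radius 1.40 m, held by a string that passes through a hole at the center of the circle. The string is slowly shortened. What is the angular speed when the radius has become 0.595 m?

ω₂ ≈ 48.8 rad/s

No torque about the axis ⇒ m r₁² ω₁ = m r₂² ω₂.
ω₂ = ω₁ (r₁/r₂)² = (8.82)(1.40/0.595)² = 48.83 rad/s.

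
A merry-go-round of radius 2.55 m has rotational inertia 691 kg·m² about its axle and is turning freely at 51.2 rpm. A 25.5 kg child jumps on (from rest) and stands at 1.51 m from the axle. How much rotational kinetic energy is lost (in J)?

energy lost ≈ 771 J

The added mass arrives with no angular momentum about the axle, and any external torque about the axle is negligible, so the system's angular momentum is conserved.
Added inertia Σmr² = (25.5)(1.51)² = 58.14 kg·m²; I_f = 691.0 + 58.14 = 749.1 kg·m².
ω_f = I_p ω_i / I_f = (691.0)(51.2) / 749.1 = 47.23 rpm.
KE_i = ½(691.0)(5.362 rad/s)² = 9932 J; KE_f = ½(749.1)(4.946)² = 9161 J.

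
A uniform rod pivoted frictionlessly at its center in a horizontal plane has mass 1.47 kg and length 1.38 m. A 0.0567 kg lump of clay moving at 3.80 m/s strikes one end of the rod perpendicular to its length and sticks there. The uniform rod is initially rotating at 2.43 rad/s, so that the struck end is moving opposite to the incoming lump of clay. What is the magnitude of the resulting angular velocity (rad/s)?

About the pivot the impulsive forces during the collision are internal, so angular momentum about that axis is conserved.
I_p = (1/12)(1.47)(1.38)² = 0.2333 kg·m². Taking the sense of the lump of clay's angular momentum as positive, L_{lump} = m v R = (0.0567)(3.80)(1.38/2) = 0.1487 kg·m²/s.
L_i = −I_p ω_p + m v R = −(0.2333)(2.43) + 0.1487 = -0.4182 kg·m²/s.
After sticking, I_f = I_p + m R² = 0.2333 + (0.0567)(1.38/2)² = 0.2603 kg·m².
ω_f = L_i / I_f = -0.4182 / 0.2603 = -1.607 rad/s.

|ω_f| ≈ 1.61 rad/s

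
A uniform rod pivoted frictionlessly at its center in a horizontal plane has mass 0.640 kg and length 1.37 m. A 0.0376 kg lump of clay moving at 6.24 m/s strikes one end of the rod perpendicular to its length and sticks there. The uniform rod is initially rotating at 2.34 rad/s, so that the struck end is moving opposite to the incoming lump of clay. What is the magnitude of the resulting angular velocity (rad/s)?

About the pivot the impulsive forces during the collision are internal, so angular momentum about that axis is conserved.
I_p = (1/12)(0.640)(1.37)² = 0.1001 kg·m². Taking the sense of the lump of clay's angular momentum as positive, L_{lump} = m v R = (0.0376)(6.24)(1.37/2) = 0.1607 kg·m²/s.
L_i = −I_p ω_p + m v R = −(0.1001)(2.34) + 0.1607 = -0.07352 kg·m²/s.
After sticking, I_f = I_p + m R² = 0.1001 + (0.0376)(1.37/2)² = 0.1177 kg·m².
ω_f = L_i / I_f = -0.07352 / 0.1177 = -0.6244 rad/s.

|ω_f| ≈ 0.624 rad/s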